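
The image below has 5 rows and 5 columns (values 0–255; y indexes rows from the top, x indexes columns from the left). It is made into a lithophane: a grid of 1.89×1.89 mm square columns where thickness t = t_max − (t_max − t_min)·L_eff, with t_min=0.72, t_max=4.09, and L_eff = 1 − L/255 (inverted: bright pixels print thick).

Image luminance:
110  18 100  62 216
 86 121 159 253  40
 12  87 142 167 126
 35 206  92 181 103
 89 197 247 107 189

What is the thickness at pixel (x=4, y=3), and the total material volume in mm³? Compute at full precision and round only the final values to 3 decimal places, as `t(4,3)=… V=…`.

span = t_max - t_min = 4.09 - 0.72 = 3.370
L(4,3) = 103, L_eff = 1 - 103/255 = 0.596078 (inverted)
t(4,3) = 4.09 - 3.370·0.596078 = 2.081
Σt over all 5·5 pixels = 17869/300 ≈ 59.5633333
V = pitch²·Σt = 1.89²·17869/300 = 212.766

t(4,3)=2.081 V=212.766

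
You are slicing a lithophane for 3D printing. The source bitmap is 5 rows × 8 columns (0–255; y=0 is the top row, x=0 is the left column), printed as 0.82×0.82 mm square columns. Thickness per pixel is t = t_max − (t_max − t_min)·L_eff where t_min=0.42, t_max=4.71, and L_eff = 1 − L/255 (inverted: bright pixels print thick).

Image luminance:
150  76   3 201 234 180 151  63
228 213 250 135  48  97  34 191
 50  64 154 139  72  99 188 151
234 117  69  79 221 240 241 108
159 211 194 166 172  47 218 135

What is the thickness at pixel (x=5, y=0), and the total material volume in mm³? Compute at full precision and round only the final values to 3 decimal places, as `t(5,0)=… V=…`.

span = t_max - t_min = 4.71 - 0.42 = 4.290
L(5,0) = 180, L_eff = 1 - 180/255 = 0.294118 (inverted)
t(5,0) = 4.71 - 4.290·0.294118 = 3.448
Σt over all 5·8 pixels = 484813/4250 ≈ 114.0736471
V = pitch²·Σt = 0.82²·484813/4250 = 76.703

t(5,0)=3.448 V=76.703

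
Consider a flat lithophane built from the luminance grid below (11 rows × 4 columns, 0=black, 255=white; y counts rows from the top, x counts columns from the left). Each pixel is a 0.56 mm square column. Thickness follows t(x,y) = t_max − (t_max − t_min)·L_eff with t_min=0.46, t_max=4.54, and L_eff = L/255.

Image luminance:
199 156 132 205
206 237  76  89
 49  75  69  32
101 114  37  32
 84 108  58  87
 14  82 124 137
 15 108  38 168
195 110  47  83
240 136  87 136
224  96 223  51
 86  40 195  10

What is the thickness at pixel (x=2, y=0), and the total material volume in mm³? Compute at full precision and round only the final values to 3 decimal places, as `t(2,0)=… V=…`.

span = t_max - t_min = 4.54 - 0.46 = 4.080
L(2,0) = 132, L_eff = 132/255 = 0.517647
t(2,0) = 4.54 - 4.080·0.517647 = 2.428
Σt over all 11·4 pixels = 123.104
V = pitch²·Σt = 0.56²·123.104 = 38.605

t(2,0)=2.428 V=38.605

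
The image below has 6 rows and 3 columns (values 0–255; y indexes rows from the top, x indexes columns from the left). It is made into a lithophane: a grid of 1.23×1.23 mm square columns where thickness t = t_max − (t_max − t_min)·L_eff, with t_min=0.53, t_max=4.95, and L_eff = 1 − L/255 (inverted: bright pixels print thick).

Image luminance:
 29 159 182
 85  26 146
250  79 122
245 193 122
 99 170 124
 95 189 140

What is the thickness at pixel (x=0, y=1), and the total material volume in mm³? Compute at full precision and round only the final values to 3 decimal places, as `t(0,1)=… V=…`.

t(0,1)=2.003 V=78.812

span = t_max - t_min = 4.95 - 0.53 = 4.420
L(0,1) = 85, L_eff = 1 - 85/255 = 0.666667 (inverted)
t(0,1) = 4.95 - 4.420·0.666667 = 2.003
Σt over all 6·3 pixels = 3907/75 ≈ 52.0933333
V = pitch²·Σt = 1.23²·3907/75 = 78.812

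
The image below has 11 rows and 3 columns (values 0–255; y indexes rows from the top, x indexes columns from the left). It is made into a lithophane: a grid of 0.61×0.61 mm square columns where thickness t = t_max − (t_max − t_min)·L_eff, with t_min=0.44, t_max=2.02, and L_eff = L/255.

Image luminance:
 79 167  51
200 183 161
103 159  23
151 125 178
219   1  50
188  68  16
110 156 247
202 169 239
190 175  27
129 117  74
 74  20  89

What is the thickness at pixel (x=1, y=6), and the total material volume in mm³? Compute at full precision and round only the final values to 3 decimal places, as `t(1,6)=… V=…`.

span = t_max - t_min = 2.02 - 0.44 = 1.580
L(1,6) = 156, L_eff = 156/255 = 0.611765
t(1,6) = 2.02 - 1.580·0.611765 = 1.053
Σt over all 11·3 pixels = 34857/850 ≈ 41.0082353
V = pitch²·Σt = 0.61²·34857/850 = 15.259

t(1,6)=1.053 V=15.259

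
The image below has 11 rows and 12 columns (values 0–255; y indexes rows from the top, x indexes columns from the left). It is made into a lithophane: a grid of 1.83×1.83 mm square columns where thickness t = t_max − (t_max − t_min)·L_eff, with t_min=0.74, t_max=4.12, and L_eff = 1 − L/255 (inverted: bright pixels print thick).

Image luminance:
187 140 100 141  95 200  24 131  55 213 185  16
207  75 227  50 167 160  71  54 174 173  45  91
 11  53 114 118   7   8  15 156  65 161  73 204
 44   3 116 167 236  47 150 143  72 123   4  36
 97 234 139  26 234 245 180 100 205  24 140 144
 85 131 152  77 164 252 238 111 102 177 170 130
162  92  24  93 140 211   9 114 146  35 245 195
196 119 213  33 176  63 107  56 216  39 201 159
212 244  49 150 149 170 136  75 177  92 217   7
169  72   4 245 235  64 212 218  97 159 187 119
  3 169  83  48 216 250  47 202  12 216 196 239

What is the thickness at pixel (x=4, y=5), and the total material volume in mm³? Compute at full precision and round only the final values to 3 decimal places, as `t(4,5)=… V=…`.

t(4,5)=2.914 V=1074.992

span = t_max - t_min = 4.12 - 0.74 = 3.380
L(4,5) = 164, L_eff = 1 - 164/255 = 0.356863 (inverted)
t(4,5) = 4.12 - 3.380·0.356863 = 2.914
Σt over all 11·12 pixels = 682122/2125 ≈ 320.9985882
V = pitch²·Σt = 1.83²·682122/2125 = 1074.992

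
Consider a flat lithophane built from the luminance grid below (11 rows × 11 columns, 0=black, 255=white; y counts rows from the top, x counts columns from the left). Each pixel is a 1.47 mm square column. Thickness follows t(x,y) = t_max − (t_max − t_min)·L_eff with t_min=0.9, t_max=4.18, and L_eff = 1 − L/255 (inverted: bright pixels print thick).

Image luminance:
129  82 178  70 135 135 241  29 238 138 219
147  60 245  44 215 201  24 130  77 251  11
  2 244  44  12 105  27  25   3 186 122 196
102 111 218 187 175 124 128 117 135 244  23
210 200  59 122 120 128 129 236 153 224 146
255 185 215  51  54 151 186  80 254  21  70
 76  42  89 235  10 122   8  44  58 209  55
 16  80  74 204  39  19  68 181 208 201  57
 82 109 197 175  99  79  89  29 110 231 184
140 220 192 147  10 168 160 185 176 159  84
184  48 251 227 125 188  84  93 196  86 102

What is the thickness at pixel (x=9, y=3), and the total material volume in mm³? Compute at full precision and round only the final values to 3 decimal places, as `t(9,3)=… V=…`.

span = t_max - t_min = 4.18 - 0.9 = 3.280
L(9,3) = 244, L_eff = 1 - 244/255 = 0.043137 (inverted)
t(9,3) = 4.18 - 3.280·0.043137 = 4.039
Σt over all 11·11 pixels = 3927523/12750 ≈ 308.0410196
V = pitch²·Σt = 1.47²·3927523/12750 = 665.646

t(9,3)=4.039 V=665.646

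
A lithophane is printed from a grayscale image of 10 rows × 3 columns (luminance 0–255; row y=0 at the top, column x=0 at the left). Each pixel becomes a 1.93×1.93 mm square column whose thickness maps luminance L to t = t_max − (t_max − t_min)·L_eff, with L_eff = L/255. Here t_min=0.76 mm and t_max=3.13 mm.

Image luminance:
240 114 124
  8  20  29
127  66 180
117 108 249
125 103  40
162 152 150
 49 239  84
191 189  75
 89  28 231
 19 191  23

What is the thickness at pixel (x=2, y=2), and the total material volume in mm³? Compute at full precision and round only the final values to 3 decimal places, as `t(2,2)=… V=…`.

t(2,2)=1.457 V=227.838

span = t_max - t_min = 3.13 - 0.76 = 2.370
L(2,2) = 180, L_eff = 180/255 = 0.705882
t(2,2) = 3.13 - 2.370·0.705882 = 1.457
Σt over all 10·3 pixels = 129978/2125 ≈ 61.1661176
V = pitch²·Σt = 1.93²·129978/2125 = 227.838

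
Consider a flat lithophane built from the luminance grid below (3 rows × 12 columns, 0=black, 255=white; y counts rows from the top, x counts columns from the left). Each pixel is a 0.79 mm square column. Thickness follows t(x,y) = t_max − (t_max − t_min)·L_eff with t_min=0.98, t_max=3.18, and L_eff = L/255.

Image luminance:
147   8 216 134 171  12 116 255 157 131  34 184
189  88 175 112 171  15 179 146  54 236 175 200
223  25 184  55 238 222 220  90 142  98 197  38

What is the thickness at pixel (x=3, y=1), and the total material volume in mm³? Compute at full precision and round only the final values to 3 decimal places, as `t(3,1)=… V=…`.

span = t_max - t_min = 3.18 - 0.98 = 2.200
L(3,1) = 112, L_eff = 112/255 = 0.439216
t(3,1) = 3.18 - 2.200·0.439216 = 2.214
Σt over all 3·12 pixels = 6037/85 ≈ 71.0235294
V = pitch²·Σt = 0.79²·6037/85 = 44.326

t(3,1)=2.214 V=44.326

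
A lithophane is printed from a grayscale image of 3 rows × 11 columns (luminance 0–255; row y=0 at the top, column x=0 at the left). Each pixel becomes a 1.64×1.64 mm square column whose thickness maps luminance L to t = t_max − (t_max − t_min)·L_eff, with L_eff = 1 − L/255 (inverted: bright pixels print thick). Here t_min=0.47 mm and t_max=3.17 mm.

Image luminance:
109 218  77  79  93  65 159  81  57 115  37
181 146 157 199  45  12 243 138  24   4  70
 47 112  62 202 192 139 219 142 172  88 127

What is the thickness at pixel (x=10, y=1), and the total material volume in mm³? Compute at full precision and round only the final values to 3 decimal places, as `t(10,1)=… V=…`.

span = t_max - t_min = 3.17 - 0.47 = 2.700
L(10,1) = 70, L_eff = 1 - 70/255 = 0.725490 (inverted)
t(10,1) = 3.17 - 2.700·0.725490 = 1.211
Σt over all 3·11 pixels = 18993/340 ≈ 55.8617647
V = pitch²·Σt = 1.64²·18993/340 = 150.246

t(10,1)=1.211 V=150.246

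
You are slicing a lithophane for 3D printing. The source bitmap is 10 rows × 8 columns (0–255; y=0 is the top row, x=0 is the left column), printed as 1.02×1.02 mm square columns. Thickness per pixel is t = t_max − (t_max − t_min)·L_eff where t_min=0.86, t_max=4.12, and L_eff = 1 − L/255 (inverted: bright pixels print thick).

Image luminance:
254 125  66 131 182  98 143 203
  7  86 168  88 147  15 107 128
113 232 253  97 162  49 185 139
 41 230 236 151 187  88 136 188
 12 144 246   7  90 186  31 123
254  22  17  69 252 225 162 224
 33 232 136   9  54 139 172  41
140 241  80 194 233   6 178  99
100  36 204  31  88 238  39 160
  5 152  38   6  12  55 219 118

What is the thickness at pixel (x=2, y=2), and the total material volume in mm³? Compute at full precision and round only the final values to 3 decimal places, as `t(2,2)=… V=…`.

t(2,2)=4.094 V=204.415

span = t_max - t_min = 4.12 - 0.86 = 3.260
L(2,2) = 253, L_eff = 1 - 253/255 = 0.007843 (inverted)
t(2,2) = 4.12 - 3.260·0.007843 = 4.094
Σt over all 10·8 pixels = 835027/4250 ≈ 196.4769412
V = pitch²·Σt = 1.02²·835027/4250 = 204.415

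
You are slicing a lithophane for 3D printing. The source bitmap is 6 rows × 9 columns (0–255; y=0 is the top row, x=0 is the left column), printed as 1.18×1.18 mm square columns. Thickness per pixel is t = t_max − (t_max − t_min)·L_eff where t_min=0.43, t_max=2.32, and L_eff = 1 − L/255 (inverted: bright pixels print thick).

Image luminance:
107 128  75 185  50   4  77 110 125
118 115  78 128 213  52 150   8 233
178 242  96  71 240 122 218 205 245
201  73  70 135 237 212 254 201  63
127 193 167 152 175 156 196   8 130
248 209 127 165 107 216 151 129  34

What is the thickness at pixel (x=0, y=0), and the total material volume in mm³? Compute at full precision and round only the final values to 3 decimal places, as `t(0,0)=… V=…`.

t(0,0)=1.223 V=111.889

span = t_max - t_min = 2.32 - 0.43 = 1.890
L(0,0) = 107, L_eff = 1 - 107/255 = 0.580392 (inverted)
t(0,0) = 2.32 - 1.890·0.580392 = 1.223
Σt over all 6·9 pixels = 683037/8500 ≈ 80.3572941
V = pitch²·Σt = 1.18²·683037/8500 = 111.889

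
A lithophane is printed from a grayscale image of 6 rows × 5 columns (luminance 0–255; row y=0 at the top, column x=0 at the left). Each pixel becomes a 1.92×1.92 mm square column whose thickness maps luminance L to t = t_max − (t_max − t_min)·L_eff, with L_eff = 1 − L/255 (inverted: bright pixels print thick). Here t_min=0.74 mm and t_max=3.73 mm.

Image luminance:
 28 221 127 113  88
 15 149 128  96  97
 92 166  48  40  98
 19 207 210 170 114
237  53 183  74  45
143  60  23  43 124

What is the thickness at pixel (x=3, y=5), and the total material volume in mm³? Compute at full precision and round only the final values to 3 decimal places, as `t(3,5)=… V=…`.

span = t_max - t_min = 3.73 - 0.74 = 2.990
L(3,5) = 43, L_eff = 1 - 43/255 = 0.831373 (inverted)
t(3,5) = 3.73 - 2.990·0.831373 = 1.244
Σt over all 6·5 pixels = 1526189/25500 ≈ 59.8505490
V = pitch²·Σt = 1.92²·1526189/25500 = 220.633

t(3,5)=1.244 V=220.633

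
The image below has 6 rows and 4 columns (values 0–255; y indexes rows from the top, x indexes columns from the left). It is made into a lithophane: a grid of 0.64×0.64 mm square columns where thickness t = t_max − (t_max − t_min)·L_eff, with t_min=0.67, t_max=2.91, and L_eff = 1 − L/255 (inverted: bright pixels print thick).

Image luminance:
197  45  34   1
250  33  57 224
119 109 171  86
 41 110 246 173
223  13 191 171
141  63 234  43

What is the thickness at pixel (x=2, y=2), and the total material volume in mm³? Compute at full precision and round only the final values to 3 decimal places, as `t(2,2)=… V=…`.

t(2,2)=2.172 V=17.291

span = t_max - t_min = 2.91 - 0.67 = 2.240
L(2,2) = 171, L_eff = 1 - 171/255 = 0.329412 (inverted)
t(2,2) = 2.91 - 2.240·0.329412 = 2.172
Σt over all 6·4 pixels = 3166/75 ≈ 42.2133333
V = pitch²·Σt = 0.64²·3166/75 = 17.291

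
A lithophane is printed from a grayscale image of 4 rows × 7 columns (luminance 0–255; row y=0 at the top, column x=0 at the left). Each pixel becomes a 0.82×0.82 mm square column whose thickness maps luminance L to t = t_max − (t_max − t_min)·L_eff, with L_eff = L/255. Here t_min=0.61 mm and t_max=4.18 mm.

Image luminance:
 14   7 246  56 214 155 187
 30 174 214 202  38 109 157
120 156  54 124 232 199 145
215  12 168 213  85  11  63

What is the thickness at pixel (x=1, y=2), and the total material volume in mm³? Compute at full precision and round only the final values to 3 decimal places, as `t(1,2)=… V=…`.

span = t_max - t_min = 4.18 - 0.61 = 3.570
L(1,2) = 156, L_eff = 156/255 = 0.611765
t(1,2) = 4.18 - 3.570·0.611765 = 1.996
Σt over all 4·7 pixels = 66.64
V = pitch²·Σt = 0.82²·66.64 = 44.809

t(1,2)=1.996 V=44.809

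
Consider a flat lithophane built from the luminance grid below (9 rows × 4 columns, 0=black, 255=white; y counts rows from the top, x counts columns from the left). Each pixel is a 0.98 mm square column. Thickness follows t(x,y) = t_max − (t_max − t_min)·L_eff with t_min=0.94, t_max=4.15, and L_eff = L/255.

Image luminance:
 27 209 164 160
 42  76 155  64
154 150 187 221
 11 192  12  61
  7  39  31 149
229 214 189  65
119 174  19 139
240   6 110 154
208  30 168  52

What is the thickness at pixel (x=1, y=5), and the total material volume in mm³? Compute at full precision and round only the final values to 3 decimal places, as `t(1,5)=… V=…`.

span = t_max - t_min = 4.15 - 0.94 = 3.210
L(1,5) = 214, L_eff = 214/255 = 0.839216
t(1,5) = 4.15 - 3.210·0.839216 = 1.456
Σt over all 9·4 pixels = 817611/8500 ≈ 96.1895294
V = pitch²·Σt = 0.98²·817611/8500 = 92.380

t(1,5)=1.456 V=92.380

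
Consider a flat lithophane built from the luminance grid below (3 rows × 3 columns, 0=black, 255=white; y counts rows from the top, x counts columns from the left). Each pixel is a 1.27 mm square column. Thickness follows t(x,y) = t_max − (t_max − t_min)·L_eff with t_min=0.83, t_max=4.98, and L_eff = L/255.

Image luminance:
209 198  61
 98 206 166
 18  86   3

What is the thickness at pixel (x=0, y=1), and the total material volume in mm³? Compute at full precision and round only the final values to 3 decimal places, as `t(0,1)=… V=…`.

span = t_max - t_min = 4.98 - 0.83 = 4.150
L(0,1) = 98, L_eff = 98/255 = 0.384314
t(0,1) = 4.98 - 4.150·0.384314 = 3.385
Σt over all 3·3 pixels = 141847/5100 ≈ 27.8131373
V = pitch²·Σt = 1.27²·141847/5100 = 44.860

t(0,1)=3.385 V=44.860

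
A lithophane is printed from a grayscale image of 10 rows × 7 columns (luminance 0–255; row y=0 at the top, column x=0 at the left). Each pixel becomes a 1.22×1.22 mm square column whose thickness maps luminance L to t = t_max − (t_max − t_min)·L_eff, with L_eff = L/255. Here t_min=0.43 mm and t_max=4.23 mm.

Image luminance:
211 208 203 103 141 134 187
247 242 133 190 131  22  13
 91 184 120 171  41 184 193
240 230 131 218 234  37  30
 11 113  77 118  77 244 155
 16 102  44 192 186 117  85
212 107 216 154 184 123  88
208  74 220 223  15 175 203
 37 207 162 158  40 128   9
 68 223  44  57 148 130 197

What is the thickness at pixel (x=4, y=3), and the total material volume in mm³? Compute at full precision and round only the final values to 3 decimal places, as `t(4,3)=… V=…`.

span = t_max - t_min = 4.23 - 0.43 = 3.800
L(4,3) = 234, L_eff = 234/255 = 0.917647
t(4,3) = 4.23 - 3.800·0.917647 = 0.743
Σt over all 10·7 pixels = 389647/2550 ≈ 152.8027451
V = pitch²·Σt = 1.22²·389647/2550 = 227.432

t(4,3)=0.743 V=227.432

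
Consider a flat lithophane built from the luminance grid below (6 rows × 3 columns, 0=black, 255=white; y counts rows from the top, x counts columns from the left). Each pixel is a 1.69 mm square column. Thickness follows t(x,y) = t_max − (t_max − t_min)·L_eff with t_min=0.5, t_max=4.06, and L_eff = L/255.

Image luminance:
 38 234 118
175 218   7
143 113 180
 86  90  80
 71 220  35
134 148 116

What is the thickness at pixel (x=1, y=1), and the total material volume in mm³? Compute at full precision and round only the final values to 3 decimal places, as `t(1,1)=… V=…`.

t(1,1)=1.017 V=120.763

span = t_max - t_min = 4.06 - 0.5 = 3.560
L(1,1) = 218, L_eff = 218/255 = 0.854902
t(1,1) = 4.06 - 3.560·0.854902 = 1.017
Σt over all 6·3 pixels = 269551/6375 ≈ 42.2825098
V = pitch²·Σt = 1.69²·269551/6375 = 120.763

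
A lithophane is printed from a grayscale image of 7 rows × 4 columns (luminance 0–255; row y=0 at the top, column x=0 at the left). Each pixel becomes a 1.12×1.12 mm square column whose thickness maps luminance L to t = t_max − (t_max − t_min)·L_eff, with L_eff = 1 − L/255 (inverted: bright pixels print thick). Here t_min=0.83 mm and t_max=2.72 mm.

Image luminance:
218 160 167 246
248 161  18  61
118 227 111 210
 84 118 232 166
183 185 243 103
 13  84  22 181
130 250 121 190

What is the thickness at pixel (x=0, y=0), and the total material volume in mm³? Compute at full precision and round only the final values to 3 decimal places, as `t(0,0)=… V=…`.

t(0,0)=2.446 V=68.666

span = t_max - t_min = 2.72 - 0.83 = 1.890
L(0,0) = 218, L_eff = 1 - 218/255 = 0.145098 (inverted)
t(0,0) = 2.72 - 1.890·0.145098 = 2.446
Σt over all 7·4 pixels = 54.74
V = pitch²·Σt = 1.12²·54.74 = 68.666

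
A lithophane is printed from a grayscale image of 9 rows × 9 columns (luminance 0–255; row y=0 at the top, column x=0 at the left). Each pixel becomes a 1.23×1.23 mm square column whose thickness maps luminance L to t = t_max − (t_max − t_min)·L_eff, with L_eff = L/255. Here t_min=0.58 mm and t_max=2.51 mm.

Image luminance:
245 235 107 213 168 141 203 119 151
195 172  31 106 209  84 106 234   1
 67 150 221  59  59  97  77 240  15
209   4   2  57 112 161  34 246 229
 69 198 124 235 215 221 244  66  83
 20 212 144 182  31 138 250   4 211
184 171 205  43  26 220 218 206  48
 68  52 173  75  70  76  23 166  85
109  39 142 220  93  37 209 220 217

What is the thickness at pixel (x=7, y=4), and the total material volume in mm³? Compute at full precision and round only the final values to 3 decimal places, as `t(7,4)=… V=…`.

t(7,4)=2.010 V=183.910

span = t_max - t_min = 2.51 - 0.58 = 1.930
L(7,4) = 66, L_eff = 66/255 = 0.258824
t(7,4) = 2.51 - 1.930·0.258824 = 2.010
Σt over all 9·9 pixels = 774953/6375 ≈ 121.5612549
V = pitch²·Σt = 1.23²·774953/6375 = 183.910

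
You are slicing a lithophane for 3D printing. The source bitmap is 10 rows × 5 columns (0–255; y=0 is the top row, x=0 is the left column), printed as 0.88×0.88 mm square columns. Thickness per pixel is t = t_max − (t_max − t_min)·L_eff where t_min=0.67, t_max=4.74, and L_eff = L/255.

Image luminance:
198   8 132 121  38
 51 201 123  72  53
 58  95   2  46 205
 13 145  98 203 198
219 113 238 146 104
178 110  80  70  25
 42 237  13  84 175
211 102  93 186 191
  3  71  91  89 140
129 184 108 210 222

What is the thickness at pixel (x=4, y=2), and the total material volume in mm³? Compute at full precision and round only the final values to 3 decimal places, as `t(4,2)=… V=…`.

t(4,2)=1.468 V=110.312

span = t_max - t_min = 4.74 - 0.67 = 4.070
L(4,2) = 205, L_eff = 205/255 = 0.803922
t(4,2) = 4.74 - 4.070·0.803922 = 1.468
Σt over all 10·5 pixels = 908108/6375 ≈ 142.4483137
V = pitch²·Σt = 0.88²·908108/6375 = 110.312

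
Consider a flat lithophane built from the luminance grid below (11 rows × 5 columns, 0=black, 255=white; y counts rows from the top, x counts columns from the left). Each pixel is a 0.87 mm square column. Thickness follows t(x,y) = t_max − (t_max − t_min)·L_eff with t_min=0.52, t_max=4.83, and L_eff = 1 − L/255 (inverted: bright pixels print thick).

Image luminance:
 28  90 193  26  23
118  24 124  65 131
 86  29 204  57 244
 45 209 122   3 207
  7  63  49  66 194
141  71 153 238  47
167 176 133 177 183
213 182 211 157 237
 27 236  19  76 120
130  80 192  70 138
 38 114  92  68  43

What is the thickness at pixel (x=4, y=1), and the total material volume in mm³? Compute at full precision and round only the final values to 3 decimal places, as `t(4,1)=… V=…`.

t(4,1)=2.734 V=102.704

span = t_max - t_min = 4.83 - 0.52 = 4.310
L(4,1) = 131, L_eff = 1 - 131/255 = 0.486275 (inverted)
t(4,1) = 4.83 - 4.310·0.486275 = 2.734
Σt over all 11·5 pixels = 288343/2125 ≈ 135.6908235
V = pitch²·Σt = 0.87²·288343/2125 = 102.704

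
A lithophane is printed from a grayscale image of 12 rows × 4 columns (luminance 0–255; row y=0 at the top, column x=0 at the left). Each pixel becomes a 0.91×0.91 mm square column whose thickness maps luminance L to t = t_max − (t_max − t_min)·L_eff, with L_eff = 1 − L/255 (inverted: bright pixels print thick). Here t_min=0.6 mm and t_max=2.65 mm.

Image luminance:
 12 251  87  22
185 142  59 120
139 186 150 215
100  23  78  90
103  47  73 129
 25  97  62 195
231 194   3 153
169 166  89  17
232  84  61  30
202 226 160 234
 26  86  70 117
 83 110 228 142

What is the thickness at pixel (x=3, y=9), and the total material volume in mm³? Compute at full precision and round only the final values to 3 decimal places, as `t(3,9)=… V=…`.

span = t_max - t_min = 2.65 - 0.6 = 2.050
L(3,9) = 234, L_eff = 1 - 234/255 = 0.082353 (inverted)
t(3,9) = 2.65 - 2.050·0.082353 = 2.481
Σt over all 12·4 pixels = 126901/1700 ≈ 74.6476471
V = pitch²·Σt = 0.91²·126901/1700 = 61.816

t(3,9)=2.481 V=61.816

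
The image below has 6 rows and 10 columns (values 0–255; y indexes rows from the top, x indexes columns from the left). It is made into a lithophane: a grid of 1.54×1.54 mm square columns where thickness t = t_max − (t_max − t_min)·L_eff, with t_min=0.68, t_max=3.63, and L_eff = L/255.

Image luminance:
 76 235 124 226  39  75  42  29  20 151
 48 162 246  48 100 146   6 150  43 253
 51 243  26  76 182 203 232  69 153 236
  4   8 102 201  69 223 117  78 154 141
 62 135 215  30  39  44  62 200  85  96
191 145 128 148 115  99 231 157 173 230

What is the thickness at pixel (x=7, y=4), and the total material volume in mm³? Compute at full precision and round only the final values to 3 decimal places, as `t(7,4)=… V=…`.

t(7,4)=1.316 V=314.275

span = t_max - t_min = 3.63 - 0.68 = 2.950
L(7,4) = 200, L_eff = 200/255 = 0.784314
t(7,4) = 3.63 - 2.950·0.784314 = 1.316
Σt over all 6·10 pixels = 168958/1275 ≈ 132.5160784
V = pitch²·Σt = 1.54²·168958/1275 = 314.275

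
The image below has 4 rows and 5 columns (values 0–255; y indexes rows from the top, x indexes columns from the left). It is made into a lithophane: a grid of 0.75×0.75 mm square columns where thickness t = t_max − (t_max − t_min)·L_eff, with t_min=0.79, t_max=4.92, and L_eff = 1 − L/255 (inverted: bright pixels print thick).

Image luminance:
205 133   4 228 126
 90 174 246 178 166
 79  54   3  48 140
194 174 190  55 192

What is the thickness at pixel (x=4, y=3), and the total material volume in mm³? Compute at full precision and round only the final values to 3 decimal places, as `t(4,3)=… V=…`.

span = t_max - t_min = 4.92 - 0.79 = 4.130
L(4,3) = 192, L_eff = 1 - 192/255 = 0.247059 (inverted)
t(4,3) = 4.92 - 4.130·0.247059 = 3.900
Σt over all 4·5 pixels = 503109/8500 ≈ 59.1892941
V = pitch²·Σt = 0.75²·503109/8500 = 33.294

t(4,3)=3.900 V=33.294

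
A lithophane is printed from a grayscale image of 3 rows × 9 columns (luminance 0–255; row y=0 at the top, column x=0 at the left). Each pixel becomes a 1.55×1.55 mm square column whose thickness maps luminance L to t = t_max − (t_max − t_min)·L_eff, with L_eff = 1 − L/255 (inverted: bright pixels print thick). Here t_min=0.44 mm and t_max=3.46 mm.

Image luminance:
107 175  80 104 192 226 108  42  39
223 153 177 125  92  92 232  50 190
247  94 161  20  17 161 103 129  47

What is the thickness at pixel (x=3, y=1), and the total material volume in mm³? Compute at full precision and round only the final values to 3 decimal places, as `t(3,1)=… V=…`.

span = t_max - t_min = 3.46 - 0.44 = 3.020
L(3,1) = 125, L_eff = 1 - 125/255 = 0.509804 (inverted)
t(3,1) = 3.46 - 3.020·0.509804 = 1.920
Σt over all 3·9 pixels = 331378/6375 ≈ 51.9808627
V = pitch²·Σt = 1.55²·331378/6375 = 124.884

t(3,1)=1.920 V=124.884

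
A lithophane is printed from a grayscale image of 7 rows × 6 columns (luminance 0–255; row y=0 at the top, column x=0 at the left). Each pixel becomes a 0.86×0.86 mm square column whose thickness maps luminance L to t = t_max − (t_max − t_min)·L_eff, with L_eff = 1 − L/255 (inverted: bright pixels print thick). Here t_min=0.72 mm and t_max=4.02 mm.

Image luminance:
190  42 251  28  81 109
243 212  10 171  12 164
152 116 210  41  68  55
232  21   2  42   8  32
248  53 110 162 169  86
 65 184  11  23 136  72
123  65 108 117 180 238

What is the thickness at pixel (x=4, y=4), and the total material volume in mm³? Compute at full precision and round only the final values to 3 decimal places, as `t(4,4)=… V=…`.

t(4,4)=2.907 V=66.795

span = t_max - t_min = 4.02 - 0.72 = 3.300
L(4,4) = 169, L_eff = 1 - 169/255 = 0.337255 (inverted)
t(4,4) = 4.02 - 3.300·0.337255 = 2.907
Σt over all 7·6 pixels = 38383/425 ≈ 90.3129412
V = pitch²·Σt = 0.86²·38383/425 = 66.795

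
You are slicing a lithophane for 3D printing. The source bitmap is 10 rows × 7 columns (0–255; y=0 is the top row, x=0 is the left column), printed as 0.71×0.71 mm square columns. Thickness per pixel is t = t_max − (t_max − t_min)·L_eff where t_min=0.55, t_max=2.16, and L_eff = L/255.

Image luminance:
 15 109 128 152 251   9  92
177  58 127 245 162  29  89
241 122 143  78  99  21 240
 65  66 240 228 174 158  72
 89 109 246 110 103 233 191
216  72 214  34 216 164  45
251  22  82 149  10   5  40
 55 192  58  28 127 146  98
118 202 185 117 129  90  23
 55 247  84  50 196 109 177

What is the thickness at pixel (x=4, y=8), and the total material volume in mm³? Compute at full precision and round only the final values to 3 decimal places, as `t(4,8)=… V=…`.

span = t_max - t_min = 2.16 - 0.55 = 1.610
L(4,8) = 129, L_eff = 129/255 = 0.505882
t(4,8) = 2.16 - 1.610·0.505882 = 1.346
Σt over all 10·7 pixels = 2458603/25500 ≈ 96.4158039
V = pitch²·Σt = 0.71²·2458603/25500 = 48.603

t(4,8)=1.346 V=48.603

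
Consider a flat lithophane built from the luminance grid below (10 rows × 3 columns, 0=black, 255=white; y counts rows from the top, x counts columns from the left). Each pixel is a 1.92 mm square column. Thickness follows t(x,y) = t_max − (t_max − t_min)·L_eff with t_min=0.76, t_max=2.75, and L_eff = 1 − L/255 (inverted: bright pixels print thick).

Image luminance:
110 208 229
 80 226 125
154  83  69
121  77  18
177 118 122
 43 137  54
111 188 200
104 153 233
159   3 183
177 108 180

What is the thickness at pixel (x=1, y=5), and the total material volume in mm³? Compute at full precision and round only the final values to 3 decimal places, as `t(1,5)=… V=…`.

t(1,5)=1.829 V=197.685

span = t_max - t_min = 2.75 - 0.76 = 1.990
L(1,5) = 137, L_eff = 1 - 137/255 = 0.462745 (inverted)
t(1,5) = 2.75 - 1.990·0.462745 = 1.829
Σt over all 10·3 pixels = 27349/510 ≈ 53.6254902
V = pitch²·Σt = 1.92²·27349/510 = 197.685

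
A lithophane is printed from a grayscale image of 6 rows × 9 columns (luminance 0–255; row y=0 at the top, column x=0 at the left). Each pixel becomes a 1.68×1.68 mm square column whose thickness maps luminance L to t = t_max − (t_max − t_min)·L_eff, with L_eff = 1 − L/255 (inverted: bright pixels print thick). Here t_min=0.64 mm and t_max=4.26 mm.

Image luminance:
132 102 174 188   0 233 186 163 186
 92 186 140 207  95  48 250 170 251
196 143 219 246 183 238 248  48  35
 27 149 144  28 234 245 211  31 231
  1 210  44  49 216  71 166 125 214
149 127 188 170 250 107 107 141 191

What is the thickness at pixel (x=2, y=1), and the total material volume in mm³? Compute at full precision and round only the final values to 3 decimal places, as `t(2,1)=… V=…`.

span = t_max - t_min = 4.26 - 0.64 = 3.620
L(2,1) = 140, L_eff = 1 - 140/255 = 0.450980 (inverted)
t(2,1) = 4.26 - 3.620·0.450980 = 2.627
Σt over all 6·9 pixels = 15377/102 ≈ 150.7549020
V = pitch²·Σt = 1.68²·15377/102 = 425.491

t(2,1)=2.627 V=425.491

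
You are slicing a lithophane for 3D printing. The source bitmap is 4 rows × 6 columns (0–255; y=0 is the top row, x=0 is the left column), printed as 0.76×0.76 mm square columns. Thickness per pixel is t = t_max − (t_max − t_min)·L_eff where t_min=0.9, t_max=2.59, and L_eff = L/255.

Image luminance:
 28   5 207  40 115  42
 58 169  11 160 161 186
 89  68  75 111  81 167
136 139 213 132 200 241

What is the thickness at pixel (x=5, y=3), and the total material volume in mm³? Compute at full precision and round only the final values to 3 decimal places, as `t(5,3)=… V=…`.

t(5,3)=0.993 V=25.055

span = t_max - t_min = 2.59 - 0.9 = 1.690
L(5,3) = 241, L_eff = 241/255 = 0.945098
t(5,3) = 2.59 - 1.690·0.945098 = 0.993
Σt over all 4·6 pixels = 553067/12750 ≈ 43.3778039
V = pitch²·Σt = 0.76²·553067/12750 = 25.055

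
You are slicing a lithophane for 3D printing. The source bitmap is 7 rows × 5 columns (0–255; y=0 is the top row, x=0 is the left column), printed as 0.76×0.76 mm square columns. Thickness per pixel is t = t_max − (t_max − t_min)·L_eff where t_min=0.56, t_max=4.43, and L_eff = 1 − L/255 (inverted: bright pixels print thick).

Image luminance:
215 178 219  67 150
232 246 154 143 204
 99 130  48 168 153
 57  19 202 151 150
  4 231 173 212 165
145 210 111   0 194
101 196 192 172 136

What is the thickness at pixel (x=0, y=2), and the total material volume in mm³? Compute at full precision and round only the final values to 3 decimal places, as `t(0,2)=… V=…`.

span = t_max - t_min = 4.43 - 0.56 = 3.870
L(0,2) = 99, L_eff = 1 - 99/255 = 0.611765 (inverted)
t(0,2) = 4.43 - 3.870·0.611765 = 2.062
Σt over all 7·5 pixels = 840883/8500 ≈ 98.9274118
V = pitch²·Σt = 0.76²·840883/8500 = 57.140

t(0,2)=2.062 V=57.140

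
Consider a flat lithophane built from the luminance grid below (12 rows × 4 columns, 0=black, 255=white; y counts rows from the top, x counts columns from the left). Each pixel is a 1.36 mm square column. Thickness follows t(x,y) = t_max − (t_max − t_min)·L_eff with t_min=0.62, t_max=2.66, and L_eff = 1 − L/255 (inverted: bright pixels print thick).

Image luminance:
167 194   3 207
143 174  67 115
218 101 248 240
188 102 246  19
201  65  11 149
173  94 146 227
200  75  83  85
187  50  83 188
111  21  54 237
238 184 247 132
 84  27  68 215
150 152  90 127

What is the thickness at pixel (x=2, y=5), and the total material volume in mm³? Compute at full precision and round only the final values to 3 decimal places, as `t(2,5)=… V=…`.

t(2,5)=1.788 V=152.496

span = t_max - t_min = 2.66 - 0.62 = 2.040
L(2,5) = 146, L_eff = 1 - 146/255 = 0.427451 (inverted)
t(2,5) = 2.66 - 2.040·0.427451 = 1.788
Σt over all 12·4 pixels = 82.448
V = pitch²·Σt = 1.36²·82.448 = 152.496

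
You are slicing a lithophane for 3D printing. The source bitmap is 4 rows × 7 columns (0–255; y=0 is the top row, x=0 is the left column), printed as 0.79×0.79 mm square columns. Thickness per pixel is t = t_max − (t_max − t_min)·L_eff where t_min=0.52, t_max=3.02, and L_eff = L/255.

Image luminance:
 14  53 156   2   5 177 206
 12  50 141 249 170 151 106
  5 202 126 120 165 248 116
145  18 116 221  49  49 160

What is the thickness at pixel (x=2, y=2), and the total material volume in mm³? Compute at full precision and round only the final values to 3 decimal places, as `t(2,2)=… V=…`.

span = t_max - t_min = 3.02 - 0.52 = 2.500
L(2,2) = 126, L_eff = 126/255 = 0.494118
t(2,2) = 3.02 - 2.500·0.494118 = 1.785
Σt over all 4·7 pixels = 67414/1275 ≈ 52.8737255
V = pitch²·Σt = 0.79²·67414/1275 = 32.998

t(2,2)=1.785 V=32.998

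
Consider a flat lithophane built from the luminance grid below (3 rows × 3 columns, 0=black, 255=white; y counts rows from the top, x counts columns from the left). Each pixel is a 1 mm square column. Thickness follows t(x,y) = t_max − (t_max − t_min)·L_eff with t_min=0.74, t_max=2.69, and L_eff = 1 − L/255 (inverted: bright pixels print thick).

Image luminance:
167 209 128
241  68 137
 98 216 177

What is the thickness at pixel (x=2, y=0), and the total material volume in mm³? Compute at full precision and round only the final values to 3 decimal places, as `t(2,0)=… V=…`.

t(2,0)=1.719 V=17.679

span = t_max - t_min = 2.69 - 0.74 = 1.950
L(2,0) = 128, L_eff = 1 - 128/255 = 0.498039 (inverted)
t(2,0) = 2.69 - 1.950·0.498039 = 1.719
Σt over all 3·3 pixels = 6011/340 ≈ 17.6794118
V = pitch²·Σt = 1²·6011/340 = 17.679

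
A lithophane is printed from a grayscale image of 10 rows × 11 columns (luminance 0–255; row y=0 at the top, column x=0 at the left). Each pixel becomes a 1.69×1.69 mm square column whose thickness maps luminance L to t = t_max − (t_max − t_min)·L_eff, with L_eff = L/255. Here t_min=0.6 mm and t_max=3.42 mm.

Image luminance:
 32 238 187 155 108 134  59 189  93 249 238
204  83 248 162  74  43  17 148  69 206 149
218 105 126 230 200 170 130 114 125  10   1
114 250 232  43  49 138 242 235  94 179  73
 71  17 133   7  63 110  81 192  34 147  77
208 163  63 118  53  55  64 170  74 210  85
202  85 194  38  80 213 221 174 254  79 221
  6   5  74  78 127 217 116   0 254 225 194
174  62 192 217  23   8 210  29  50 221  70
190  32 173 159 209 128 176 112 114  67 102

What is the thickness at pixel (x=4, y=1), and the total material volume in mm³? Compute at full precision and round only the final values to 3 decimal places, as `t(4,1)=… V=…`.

t(4,1)=2.602 V=628.073

span = t_max - t_min = 3.42 - 0.6 = 2.820
L(4,1) = 74, L_eff = 74/255 = 0.290196
t(4,1) = 3.42 - 2.820·0.290196 = 2.602
Σt over all 10·11 pixels = 934599/4250 ≈ 219.9056471
V = pitch²·Σt = 1.69²·934599/4250 = 628.073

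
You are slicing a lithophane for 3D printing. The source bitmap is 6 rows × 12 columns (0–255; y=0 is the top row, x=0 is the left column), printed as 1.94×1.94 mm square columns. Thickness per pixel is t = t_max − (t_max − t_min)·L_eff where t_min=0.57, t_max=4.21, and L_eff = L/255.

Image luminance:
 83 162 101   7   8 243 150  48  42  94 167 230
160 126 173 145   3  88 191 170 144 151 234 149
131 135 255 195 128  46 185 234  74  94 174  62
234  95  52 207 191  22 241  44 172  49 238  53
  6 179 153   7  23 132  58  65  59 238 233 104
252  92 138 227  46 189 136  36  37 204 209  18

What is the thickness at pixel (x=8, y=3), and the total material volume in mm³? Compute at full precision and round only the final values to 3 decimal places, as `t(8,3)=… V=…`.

t(8,3)=1.755 V=645.438

span = t_max - t_min = 4.21 - 0.57 = 3.640
L(8,3) = 172, L_eff = 172/255 = 0.674510
t(8,3) = 4.21 - 3.640·0.674510 = 1.755
Σt over all 6·12 pixels = 1093279/6375 ≈ 171.4947451
V = pitch²·Σt = 1.94²·1093279/6375 = 645.438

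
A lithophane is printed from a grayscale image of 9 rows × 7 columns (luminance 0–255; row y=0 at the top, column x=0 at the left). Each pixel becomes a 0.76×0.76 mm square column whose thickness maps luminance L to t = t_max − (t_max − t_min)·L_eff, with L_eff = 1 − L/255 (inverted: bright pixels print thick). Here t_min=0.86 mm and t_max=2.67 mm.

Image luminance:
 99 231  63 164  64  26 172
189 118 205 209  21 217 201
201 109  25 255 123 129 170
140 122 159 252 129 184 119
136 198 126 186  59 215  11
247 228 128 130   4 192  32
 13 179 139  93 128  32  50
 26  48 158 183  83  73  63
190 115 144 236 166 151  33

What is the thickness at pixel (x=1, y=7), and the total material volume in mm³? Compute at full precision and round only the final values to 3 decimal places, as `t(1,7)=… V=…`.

t(1,7)=1.201 V=65.286

span = t_max - t_min = 2.67 - 0.86 = 1.810
L(1,7) = 48, L_eff = 1 - 48/255 = 0.811765 (inverted)
t(1,7) = 2.67 - 1.810·0.811765 = 1.201
Σt over all 9·7 pixels = 2882261/25500 ≈ 113.0298431
V = pitch²·Σt = 0.76²·2882261/25500 = 65.286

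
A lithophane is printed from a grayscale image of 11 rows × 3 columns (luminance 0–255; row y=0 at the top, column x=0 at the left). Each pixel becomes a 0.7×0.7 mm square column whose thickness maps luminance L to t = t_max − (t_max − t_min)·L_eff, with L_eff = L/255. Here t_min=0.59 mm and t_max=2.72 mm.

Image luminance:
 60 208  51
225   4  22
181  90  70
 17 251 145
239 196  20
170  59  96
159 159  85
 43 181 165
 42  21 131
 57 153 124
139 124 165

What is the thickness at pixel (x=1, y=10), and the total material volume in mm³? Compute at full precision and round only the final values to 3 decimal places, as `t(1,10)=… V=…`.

span = t_max - t_min = 2.72 - 0.59 = 2.130
L(1,10) = 124, L_eff = 124/255 = 0.486275
t(1,10) = 2.72 - 2.130·0.486275 = 1.684
Σt over all 11·3 pixels = 122367/2125 ≈ 57.5844706
V = pitch²·Σt = 0.7²·122367/2125 = 28.216

t(1,10)=1.684 V=28.216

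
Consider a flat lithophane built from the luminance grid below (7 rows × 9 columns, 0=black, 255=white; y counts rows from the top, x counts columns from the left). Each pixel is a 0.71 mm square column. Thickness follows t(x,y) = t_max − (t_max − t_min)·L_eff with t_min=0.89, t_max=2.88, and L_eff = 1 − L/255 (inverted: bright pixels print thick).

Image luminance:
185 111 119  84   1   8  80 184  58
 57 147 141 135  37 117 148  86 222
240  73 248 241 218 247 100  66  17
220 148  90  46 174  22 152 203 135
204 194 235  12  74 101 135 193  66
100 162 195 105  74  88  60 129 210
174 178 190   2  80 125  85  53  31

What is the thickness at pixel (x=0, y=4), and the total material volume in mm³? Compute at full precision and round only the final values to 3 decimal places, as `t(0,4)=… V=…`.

span = t_max - t_min = 2.88 - 0.89 = 1.990
L(0,4) = 204, L_eff = 1 - 204/255 = 0.200000 (inverted)
t(0,4) = 2.88 - 1.990·0.200000 = 2.482
Σt over all 7·9 pixels = 99499/850 ≈ 117.0576471
V = pitch²·Σt = 0.71²·99499/850 = 59.009

t(0,4)=2.482 V=59.009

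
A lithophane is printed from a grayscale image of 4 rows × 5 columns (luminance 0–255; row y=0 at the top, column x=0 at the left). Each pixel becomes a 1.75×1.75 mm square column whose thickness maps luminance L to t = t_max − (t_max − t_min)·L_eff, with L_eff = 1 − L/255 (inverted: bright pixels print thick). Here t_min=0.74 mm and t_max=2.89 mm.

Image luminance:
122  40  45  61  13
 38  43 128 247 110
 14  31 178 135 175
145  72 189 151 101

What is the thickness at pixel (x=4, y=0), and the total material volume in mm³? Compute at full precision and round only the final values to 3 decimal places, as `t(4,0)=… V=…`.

t(4,0)=0.850 V=97.948

span = t_max - t_min = 2.89 - 0.74 = 2.150
L(4,0) = 13, L_eff = 1 - 13/255 = 0.949020 (inverted)
t(4,0) = 2.89 - 2.150·0.949020 = 0.850
Σt over all 4·5 pixels = 81557/2550 ≈ 31.9831373
V = pitch²·Σt = 1.75²·81557/2550 = 97.948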